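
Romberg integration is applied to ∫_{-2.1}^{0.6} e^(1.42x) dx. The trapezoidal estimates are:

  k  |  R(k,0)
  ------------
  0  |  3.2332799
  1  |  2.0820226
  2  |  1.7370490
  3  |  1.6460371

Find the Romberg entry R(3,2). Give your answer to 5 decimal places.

Richardson extrapolation on the trapezoidal column (denominator 4−1=3):
R(2,1) = (4·1.7370490 − 2.0820226) / 3 = 1.6220578
R(3,1) = (4·1.6460371 − 1.7370490) / 3 = 1.6156998
R(3,2) = (16·1.6156998 − 1.6220578) / 15 = 1.6152759

1.61528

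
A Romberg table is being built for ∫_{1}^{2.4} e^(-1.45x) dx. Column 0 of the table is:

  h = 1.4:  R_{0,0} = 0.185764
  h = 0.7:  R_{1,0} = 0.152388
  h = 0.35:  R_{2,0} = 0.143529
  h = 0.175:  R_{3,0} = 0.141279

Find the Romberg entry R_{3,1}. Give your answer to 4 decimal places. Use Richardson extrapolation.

0.1405

R_{3,1} = (4·0.141279 − 0.143529) / 3 = 0.140529
(Column j=1 coincides with Simpson's rule on the same nodes.)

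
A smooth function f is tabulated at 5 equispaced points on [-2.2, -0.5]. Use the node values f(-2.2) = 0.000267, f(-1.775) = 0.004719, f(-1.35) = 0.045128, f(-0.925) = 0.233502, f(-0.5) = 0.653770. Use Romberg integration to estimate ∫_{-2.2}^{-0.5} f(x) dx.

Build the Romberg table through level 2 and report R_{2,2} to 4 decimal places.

0.2407

R_{0,0} (trapezoid, 1 panel, h=1.7000): 0.555931
R_{1,0} (trapezoid, 2 panels, h=0.8500): 0.316325
R_{2,0} (trapezoid, 4 panels, h=0.4250): 0.259406
R_{1,1} = 0.316325 + (0.316325 − 0.555931)/3 = 0.236456
R_{2,1} = 0.259406 + (0.259406 − 0.316325)/3 = 0.240433
R_{2,2} = 0.240433 + (0.240433 − 0.236456)/15 = 0.240698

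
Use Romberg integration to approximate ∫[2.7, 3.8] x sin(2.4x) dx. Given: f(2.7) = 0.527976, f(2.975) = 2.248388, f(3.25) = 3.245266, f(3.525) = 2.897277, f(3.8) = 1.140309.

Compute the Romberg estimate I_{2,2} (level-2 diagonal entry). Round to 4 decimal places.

I_{0,0} (trapezoid, 1 panel, h=1.1000): 0.917557
I_{1,0} (trapezoid, 2 panels, h=0.5500): 2.243675
I_{2,0} (trapezoid, 4 panels, h=0.2750): 2.536895
I_{1,1} = 2.243675 + (2.243675 − 0.917557)/3 = 2.685714
I_{2,1} = 2.536895 + (2.536895 − 2.243675)/3 = 2.634635
I_{2,2} = 2.634635 + (2.634635 − 2.685714)/15 = 2.631230

2.6312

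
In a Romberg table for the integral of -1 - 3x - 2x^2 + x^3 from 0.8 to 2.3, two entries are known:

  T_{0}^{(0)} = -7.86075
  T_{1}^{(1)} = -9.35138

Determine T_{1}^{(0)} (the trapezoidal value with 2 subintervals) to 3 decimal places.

-8.979

From T_{1}^{(1)} = (4·T_{1}^{(0)} − T_{0}^{(0)})/3, solve for T_{1}^{(0)}:
4·T_{1}^{(0)} = 3·(-9.35138) + (-7.86075) = -35.91489
T_{1}^{(0)} = -8.97872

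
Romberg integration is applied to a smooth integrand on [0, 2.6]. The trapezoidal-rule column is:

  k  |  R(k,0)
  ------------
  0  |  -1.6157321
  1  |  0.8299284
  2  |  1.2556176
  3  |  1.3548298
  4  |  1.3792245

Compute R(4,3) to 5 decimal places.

R(2,1) = (4·1.2556176 − 0.8299284) / 3 = 1.3975140
R(3,1) = (4·1.3548298 − 1.2556176) / 3 = 1.3879005
R(4,1) = (4·1.3792245 − 1.3548298) / 3 = 1.3873561
R(3,2) = 1.3879005 + (1.3879005 − 1.3975140)/15 = 1.3872596
R(4,2) = (16·1.3873561 − 1.3879005) / 15 = 1.3873198
R(4,3) = 1.3873198 + (1.3873198 − 1.3872596)/63 = 1.3873208
(Column j=1 coincides with Simpson's rule on the same nodes.)

1.38732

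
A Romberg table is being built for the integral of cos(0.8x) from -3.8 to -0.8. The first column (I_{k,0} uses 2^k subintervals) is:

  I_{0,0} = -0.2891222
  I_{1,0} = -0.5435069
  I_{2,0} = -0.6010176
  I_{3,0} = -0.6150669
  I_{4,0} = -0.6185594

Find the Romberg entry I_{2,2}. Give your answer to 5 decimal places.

-0.61965

Richardson extrapolation on the trapezoidal column (denominator 4−1=3):
I_{1,1} = (4·(-0.5435069) − (-0.2891222)) / 3 = -0.6283018
I_{2,1} = -0.6010176 + (-0.6010176 − (-0.5435069))/3 = -0.6201878
I_{2,2} = -0.6201878 + (-0.6201878 − (-0.6283018))/15 = -0.6196469
(Column j=1 coincides with Simpson's rule on the same nodes.)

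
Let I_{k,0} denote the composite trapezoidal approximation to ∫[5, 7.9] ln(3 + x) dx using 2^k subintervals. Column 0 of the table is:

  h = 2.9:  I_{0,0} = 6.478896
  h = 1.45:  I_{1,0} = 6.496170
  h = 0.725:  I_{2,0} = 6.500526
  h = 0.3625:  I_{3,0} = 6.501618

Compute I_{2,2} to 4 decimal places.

Richardson extrapolation on the trapezoidal column (denominator 4−1=3):
I_{1,1} = (4·6.496170 − 6.478896) / 3 = 6.501928
I_{2,1} = (4·6.500526 − 6.496170) / 3 = 6.501978
I_{2,2} = 6.501978 + (6.501978 − 6.501928)/15 = 6.501981

6.5020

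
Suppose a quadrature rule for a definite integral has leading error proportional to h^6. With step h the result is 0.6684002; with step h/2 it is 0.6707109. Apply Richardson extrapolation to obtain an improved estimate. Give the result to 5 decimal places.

0.67075

The leading error scales as h^6; refining by a factor of 2 reduces it by 2^6 = 64.
Extrapolated value = (64·A(h/2) − A(h)) / (64 − 1)
= (64·0.6707109 − 0.6684002) / 63
= 42.2570974 / 63 = 0.6707476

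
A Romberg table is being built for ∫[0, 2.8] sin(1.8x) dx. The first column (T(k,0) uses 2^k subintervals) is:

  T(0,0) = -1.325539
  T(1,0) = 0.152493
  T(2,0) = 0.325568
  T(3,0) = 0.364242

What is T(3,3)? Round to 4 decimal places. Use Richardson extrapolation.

Richardson extrapolation on the trapezoidal column (denominator 4−1=3):
T(1,1) = 0.152493 + (0.152493 − (-1.325539))/3 = 0.645170
T(2,1) = 0.325568 + (0.325568 − 0.152493)/3 = 0.383260
T(3,1) = (4·0.364242 − 0.325568) / 3 = 0.377133
T(2,2) = (16·0.383260 − 0.645170) / 15 = 0.365799
T(3,2) = (16·0.377133 − 0.383260) / 15 = 0.376725
T(3,3) = (64·0.376725 − 0.365799) / 63 = 0.376898

0.3769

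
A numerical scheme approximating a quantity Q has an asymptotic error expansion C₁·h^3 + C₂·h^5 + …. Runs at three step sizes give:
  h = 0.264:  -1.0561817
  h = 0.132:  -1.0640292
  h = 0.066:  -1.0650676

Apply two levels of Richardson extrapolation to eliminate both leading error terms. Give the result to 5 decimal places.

-1.06522

First eliminate the h^3 term (factor 2^3 = 8):
  B₁ = (8·(-1.0640292) − (-1.0561817))/7 = -1.0651503
  B₂ = (8·(-1.0650676) − (-1.0640292))/7 = -1.0652159
Then eliminate the h^5 term (factor 2^5 = 32):
  (32·(-1.0652159) − (-1.0651503))/31 = -1.0652180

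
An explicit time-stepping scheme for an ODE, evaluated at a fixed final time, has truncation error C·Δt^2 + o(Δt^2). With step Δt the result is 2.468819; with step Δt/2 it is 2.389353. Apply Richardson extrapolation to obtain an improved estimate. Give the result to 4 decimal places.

Extrapolated value = (4·A(Δt/2) − A(Δt)) / (4 − 1)
= (4·2.389353 − 2.468819) / 3
= 7.088593 / 3 = 2.362864

2.3629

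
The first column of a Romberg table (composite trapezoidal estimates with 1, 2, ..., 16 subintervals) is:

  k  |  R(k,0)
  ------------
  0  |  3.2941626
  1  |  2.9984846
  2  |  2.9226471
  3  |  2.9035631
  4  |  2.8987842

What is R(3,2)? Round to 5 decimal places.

2.89719

Richardson extrapolation on the trapezoidal column (denominator 4−1=3):
R(2,1) = (4·2.9226471 − 2.9984846) / 3 = 2.8973679
R(3,1) = 2.9035631 + (2.9035631 − 2.9226471)/3 = 2.8972018
R(3,2) = 2.8972018 + (2.8972018 − 2.8973679)/15 = 2.8971907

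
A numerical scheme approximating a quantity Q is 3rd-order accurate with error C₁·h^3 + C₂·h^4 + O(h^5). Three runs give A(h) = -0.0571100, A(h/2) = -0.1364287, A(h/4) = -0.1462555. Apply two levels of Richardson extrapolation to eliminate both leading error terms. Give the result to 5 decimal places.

-0.14765

First eliminate the h^3 term (factor 2^3 = 8):
  B₁ = (8·(-0.1364287) − (-0.0571100))/7 = -0.1477599
  B₂ = (8·(-0.1462555) − (-0.1364287))/7 = -0.1476593
Then eliminate the h^4 term (factor 2^4 = 16):
  (16·(-0.1476593) − (-0.1477599))/15 = -0.1476526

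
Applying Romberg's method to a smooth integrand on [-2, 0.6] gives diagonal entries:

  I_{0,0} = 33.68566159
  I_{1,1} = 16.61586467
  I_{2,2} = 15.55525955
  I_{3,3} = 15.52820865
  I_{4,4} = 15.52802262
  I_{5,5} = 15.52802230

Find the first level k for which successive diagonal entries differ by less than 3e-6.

k = 5

|I_{1,1} − I_{0,0}| = 17.06979692 ≥ 3e-6
|I_{2,2} − I_{1,1}| = 1.06060512 ≥ 3e-6
|I_{3,3} − I_{2,2}| = 0.02705090 ≥ 3e-6
|I_{4,4} − I_{3,3}| = 0.00018603 ≥ 3e-6
|I_{5,5} − I_{4,4}| = 0.00000032 < 3e-6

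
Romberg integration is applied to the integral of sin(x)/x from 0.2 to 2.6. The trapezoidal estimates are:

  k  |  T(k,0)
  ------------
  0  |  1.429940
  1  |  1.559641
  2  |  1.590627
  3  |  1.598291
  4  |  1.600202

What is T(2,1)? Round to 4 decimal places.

T(2,1) = (4·1.590627 − 1.559641) / 3 = 1.600956

1.6010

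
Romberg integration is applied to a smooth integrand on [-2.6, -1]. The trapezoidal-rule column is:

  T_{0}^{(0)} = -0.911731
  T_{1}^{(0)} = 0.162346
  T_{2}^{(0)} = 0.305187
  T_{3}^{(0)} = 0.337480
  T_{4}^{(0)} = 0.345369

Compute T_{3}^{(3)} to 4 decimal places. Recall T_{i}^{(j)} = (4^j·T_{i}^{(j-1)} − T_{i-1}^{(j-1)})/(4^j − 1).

T_{1}^{(1)} = 0.162346 + (0.162346 − (-0.911731))/3 = 0.520372
T_{2}^{(1)} = (4·0.305187 − 0.162346) / 3 = 0.352801
T_{3}^{(1)} = 0.337480 + (0.337480 − 0.305187)/3 = 0.348244
T_{2}^{(2)} = (16·0.352801 − 0.520372) / 15 = 0.341630
T_{3}^{(2)} = 0.348244 + (0.348244 − 0.352801)/15 = 0.347940
T_{3}^{(3)} = (64·0.347940 − 0.341630) / 63 = 0.348040

0.3480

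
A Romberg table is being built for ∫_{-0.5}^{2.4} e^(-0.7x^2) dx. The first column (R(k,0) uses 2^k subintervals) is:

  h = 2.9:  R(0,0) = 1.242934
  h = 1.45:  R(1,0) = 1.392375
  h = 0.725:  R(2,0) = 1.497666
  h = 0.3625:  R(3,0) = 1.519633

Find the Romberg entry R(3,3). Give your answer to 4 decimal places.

1.5264

Richardson extrapolation on the trapezoidal column (denominator 4−1=3):
R(1,1) = 1.392375 + (1.392375 − 1.242934)/3 = 1.442189
R(2,1) = (4·1.497666 − 1.392375) / 3 = 1.532763
R(3,1) = (4·1.519633 − 1.497666) / 3 = 1.526955
R(2,2) = 1.532763 + (1.532763 − 1.442189)/15 = 1.538801
R(3,2) = 1.526955 + (1.526955 − 1.532763)/15 = 1.526568
R(3,3) = 1.526568 + (1.526568 − 1.538801)/63 = 1.526374
(Column j=1 coincides with Simpson's rule on the same nodes.)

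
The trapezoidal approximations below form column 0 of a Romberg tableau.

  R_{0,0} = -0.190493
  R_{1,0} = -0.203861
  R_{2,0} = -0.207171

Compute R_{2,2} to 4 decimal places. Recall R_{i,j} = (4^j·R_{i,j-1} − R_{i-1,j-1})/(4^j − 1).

-0.2083

R_{1,1} = -0.203861 + (-0.203861 − (-0.190493))/3 = -0.208317
R_{2,1} = (4·(-0.207171) − (-0.203861)) / 3 = -0.208274
R_{2,2} = -0.208274 + (-0.208274 − (-0.208317))/15 = -0.208271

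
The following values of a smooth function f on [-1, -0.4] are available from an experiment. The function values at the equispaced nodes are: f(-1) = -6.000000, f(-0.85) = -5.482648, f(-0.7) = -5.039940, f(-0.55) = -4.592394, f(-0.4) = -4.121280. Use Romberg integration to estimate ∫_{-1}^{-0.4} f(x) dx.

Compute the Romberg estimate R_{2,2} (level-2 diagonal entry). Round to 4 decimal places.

R_{0,0} (trapezoid, 1 panel, h=0.6000): -3.036384
R_{1,0} (trapezoid, 2 panels, h=0.3000): -3.030174
R_{2,0} (trapezoid, 4 panels, h=0.1500): -3.026343
R_{1,1} = -3.030174 + (-3.030174 − (-3.036384))/3 = -3.028104
R_{2,1} = -3.026343 + (-3.026343 − (-3.030174))/3 = -3.025066
R_{2,2} = -3.025066 + (-3.025066 − (-3.028104))/15 = -3.024863

-3.0249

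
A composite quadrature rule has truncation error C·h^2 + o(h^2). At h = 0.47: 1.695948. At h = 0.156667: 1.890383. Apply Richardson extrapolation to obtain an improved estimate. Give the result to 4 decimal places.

1.9147

The leading error scales as h^2; refining by a factor of 3 reduces it by 3^2 = 9.
Extrapolated value = (9·A(h/3) − A(h)) / (9 − 1)
= (9·1.890383 − 1.695948) / 8
= 15.317499 / 8 = 1.914687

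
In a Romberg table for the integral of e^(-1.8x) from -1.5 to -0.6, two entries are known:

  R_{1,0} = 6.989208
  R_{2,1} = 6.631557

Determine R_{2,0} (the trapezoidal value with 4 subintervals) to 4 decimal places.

6.7210

From R_{2,1} = (4·R_{2,0} − R_{1,0})/3, solve for R_{2,0}:
4·R_{2,0} = 3·6.631557 + 6.989208 = 26.883879
R_{2,0} = 6.720970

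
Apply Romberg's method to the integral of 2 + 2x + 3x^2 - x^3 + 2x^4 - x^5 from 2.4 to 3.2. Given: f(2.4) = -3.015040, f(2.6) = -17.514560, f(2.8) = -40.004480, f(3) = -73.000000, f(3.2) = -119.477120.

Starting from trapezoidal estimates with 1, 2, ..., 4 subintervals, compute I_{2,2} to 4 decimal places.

I_{0,0} (trapezoid, 1 panel, h=0.8000): -48.996864
I_{1,0} (trapezoid, 2 panels, h=0.4000): -40.500224
I_{2,0} (trapezoid, 4 panels, h=0.2000): -38.353024
I_{1,1} = -40.500224 + (-40.500224 − (-48.996864))/3 = -37.668011
I_{2,1} = -38.353024 + (-38.353024 − (-40.500224))/3 = -37.637291
I_{2,2} = -37.637291 + (-37.637291 − (-37.668011))/15 = -37.635243

-37.6352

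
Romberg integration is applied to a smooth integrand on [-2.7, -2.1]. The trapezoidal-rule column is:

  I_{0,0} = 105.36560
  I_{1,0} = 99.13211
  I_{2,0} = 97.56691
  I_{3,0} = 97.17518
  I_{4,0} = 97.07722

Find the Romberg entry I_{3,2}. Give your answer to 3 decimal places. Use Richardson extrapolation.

Richardson extrapolation on the trapezoidal column (denominator 4−1=3):
I_{2,1} = 97.56691 + (97.56691 − 99.13211)/3 = 97.04518
I_{3,1} = 97.17518 + (97.17518 − 97.56691)/3 = 97.04460
I_{3,2} = (16·97.04460 − 97.04518) / 15 = 97.04456

97.045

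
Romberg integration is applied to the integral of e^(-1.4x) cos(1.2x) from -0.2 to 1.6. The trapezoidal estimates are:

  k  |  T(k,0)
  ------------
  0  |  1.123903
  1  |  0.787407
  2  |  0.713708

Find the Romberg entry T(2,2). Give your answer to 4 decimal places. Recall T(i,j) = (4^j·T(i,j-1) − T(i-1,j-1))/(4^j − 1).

Richardson extrapolation on the trapezoidal column (denominator 4−1=3):
T(1,1) = (4·0.787407 − 1.123903) / 3 = 0.675242
T(2,1) = 0.713708 + (0.713708 − 0.787407)/3 = 0.689142
T(2,2) = (16·0.689142 − 0.675242) / 15 = 0.690069
(Column j=1 coincides with Simpson's rule on the same nodes.)

0.6901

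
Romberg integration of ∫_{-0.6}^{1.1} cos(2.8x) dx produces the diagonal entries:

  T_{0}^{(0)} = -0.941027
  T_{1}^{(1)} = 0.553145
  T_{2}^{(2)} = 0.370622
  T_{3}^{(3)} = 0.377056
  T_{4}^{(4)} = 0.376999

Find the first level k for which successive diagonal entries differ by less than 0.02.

k = 3

|T_{1}^{(1)} − T_{0}^{(0)}| = 1.494172 ≥ 0.02
|T_{2}^{(2)} − T_{1}^{(1)}| = 0.182523 ≥ 0.02
|T_{3}^{(3)} − T_{2}^{(2)}| = 0.006434 < 0.02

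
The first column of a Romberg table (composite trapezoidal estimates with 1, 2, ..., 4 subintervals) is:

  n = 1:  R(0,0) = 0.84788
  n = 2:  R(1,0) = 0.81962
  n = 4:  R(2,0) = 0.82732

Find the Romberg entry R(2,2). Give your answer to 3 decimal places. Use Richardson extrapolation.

0.831

R(1,1) = 0.81962 + (0.81962 − 0.84788)/3 = 0.81020
R(2,1) = (4·0.82732 − 0.81962) / 3 = 0.82989
R(2,2) = (16·0.82989 − 0.81020) / 15 = 0.83120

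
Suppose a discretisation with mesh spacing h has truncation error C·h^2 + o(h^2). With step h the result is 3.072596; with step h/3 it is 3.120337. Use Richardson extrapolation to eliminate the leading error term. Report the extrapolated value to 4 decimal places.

3.1263

The leading error scales as h^2; refining by a factor of 3 reduces it by 3^2 = 9.
Extrapolated value = (9·A(h/3) − A(h)) / (9 − 1)
= (9·3.120337 − 3.072596) / 8
= 25.010437 / 8 = 3.126305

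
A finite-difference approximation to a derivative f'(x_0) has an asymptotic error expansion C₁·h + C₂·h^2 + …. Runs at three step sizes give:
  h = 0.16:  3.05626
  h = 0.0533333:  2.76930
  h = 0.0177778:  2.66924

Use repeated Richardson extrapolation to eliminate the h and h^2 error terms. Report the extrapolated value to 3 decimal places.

First eliminate the h term (factor 3^1 = 3):
  B₁ = (3·2.76930 − 3.05626)/2 = 2.62582
  B₂ = (3·2.66924 − 2.76930)/2 = 2.61921
Then eliminate the h^2 term (factor 3^2 = 9):
  (9·2.61921 − 2.62582)/8 = 2.61838

2.618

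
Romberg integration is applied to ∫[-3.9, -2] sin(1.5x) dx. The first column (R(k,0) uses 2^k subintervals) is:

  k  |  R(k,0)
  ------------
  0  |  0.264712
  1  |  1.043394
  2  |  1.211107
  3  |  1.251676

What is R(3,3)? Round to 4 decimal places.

Richardson extrapolation on the trapezoidal column (denominator 4−1=3):
R(1,1) = 1.043394 + (1.043394 − 0.264712)/3 = 1.302955
R(2,1) = (4·1.211107 − 1.043394) / 3 = 1.267011
R(3,1) = (4·1.251676 − 1.211107) / 3 = 1.265199
R(2,2) = 1.267011 + (1.267011 − 1.302955)/15 = 1.264615
R(3,2) = 1.265199 + (1.265199 − 1.267011)/15 = 1.265078
R(3,3) = (64·1.265078 − 1.264615) / 63 = 1.265085

1.2651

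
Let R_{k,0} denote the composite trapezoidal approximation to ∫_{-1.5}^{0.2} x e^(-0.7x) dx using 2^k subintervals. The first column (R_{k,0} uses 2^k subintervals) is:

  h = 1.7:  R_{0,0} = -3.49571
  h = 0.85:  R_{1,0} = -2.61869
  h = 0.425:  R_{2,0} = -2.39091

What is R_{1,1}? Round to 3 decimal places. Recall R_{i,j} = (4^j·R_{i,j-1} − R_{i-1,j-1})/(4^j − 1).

R_{1,1} = -2.61869 + (-2.61869 − (-3.49571))/3 = -2.32635

-2.326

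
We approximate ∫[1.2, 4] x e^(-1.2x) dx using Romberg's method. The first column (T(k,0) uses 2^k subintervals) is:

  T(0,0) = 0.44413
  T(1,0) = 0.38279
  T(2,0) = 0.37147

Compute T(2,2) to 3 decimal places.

0.368

Richardson extrapolation on the trapezoidal column (denominator 4−1=3):
T(1,1) = 0.38279 + (0.38279 − 0.44413)/3 = 0.36234
T(2,1) = 0.37147 + (0.37147 − 0.38279)/3 = 0.36770
T(2,2) = 0.36770 + (0.36770 − 0.36234)/15 = 0.36806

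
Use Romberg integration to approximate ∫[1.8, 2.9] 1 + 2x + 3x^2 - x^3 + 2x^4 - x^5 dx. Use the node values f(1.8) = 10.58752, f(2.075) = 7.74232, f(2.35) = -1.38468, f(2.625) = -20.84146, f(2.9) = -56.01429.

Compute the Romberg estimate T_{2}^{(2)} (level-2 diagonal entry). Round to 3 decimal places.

T_{0}^{(0)} (trapezoid, 1 panel, h=1.1000): -24.98472
T_{1}^{(0)} (trapezoid, 2 panels, h=0.5500): -13.25394
T_{2}^{(0)} (trapezoid, 4 panels, h=0.2750): -10.22923
T_{1}^{(1)} = -13.25394 + (-13.25394 − (-24.98472))/3 = -9.34368
T_{2}^{(1)} = -10.22923 + (-10.22923 − (-13.25394))/3 = -9.22099
T_{2}^{(2)} = -9.22099 + (-9.22099 − (-9.34368))/15 = -9.21281

-9.213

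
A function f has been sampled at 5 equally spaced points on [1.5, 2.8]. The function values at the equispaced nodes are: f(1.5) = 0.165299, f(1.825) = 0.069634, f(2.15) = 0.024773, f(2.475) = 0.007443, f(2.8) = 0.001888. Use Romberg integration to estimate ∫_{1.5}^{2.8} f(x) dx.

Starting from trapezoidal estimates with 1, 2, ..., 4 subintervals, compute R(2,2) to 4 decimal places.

R(0,0) (trapezoid, 1 panel, h=1.3000): 0.108672
R(1,0) (trapezoid, 2 panels, h=0.6500): 0.070438
R(2,0) (trapezoid, 4 panels, h=0.3250): 0.060269
R(1,1) = 0.070438 + (0.070438 − 0.108672)/3 = 0.057693
R(2,1) = 0.060269 + (0.060269 − 0.070438)/3 = 0.056879
R(2,2) = 0.056879 + (0.056879 − 0.057693)/15 = 0.056825

0.0568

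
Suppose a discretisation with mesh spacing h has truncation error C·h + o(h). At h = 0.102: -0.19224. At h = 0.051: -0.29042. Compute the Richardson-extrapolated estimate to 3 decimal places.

-0.389

Extrapolated value = (2·A(h/2) − A(h)) / (2 − 1)
= (2·(-0.29042) − (-0.19224)) / 1
= -0.38860 / 1 = -0.38860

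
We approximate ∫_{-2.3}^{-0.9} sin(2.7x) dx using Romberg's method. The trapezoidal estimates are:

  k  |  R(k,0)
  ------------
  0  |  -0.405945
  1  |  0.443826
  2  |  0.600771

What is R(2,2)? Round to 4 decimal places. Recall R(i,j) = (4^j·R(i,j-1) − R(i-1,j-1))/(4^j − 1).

0.6482

Richardson extrapolation on the trapezoidal column (denominator 4−1=3):
R(1,1) = (4·0.443826 − (-0.405945)) / 3 = 0.727083
R(2,1) = 0.600771 + (0.600771 − 0.443826)/3 = 0.653086
R(2,2) = (16·0.653086 − 0.727083) / 15 = 0.648153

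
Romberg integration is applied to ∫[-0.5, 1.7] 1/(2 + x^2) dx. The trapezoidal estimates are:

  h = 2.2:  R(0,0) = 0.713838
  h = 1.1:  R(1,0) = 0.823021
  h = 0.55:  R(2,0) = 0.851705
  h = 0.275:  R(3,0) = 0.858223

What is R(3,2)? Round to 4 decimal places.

Richardson extrapolation on the trapezoidal column (denominator 4−1=3):
R(2,1) = 0.851705 + (0.851705 − 0.823021)/3 = 0.861266
R(3,1) = 0.858223 + (0.858223 − 0.851705)/3 = 0.860396
R(3,2) = (16·0.860396 − 0.861266) / 15 = 0.860338

0.8603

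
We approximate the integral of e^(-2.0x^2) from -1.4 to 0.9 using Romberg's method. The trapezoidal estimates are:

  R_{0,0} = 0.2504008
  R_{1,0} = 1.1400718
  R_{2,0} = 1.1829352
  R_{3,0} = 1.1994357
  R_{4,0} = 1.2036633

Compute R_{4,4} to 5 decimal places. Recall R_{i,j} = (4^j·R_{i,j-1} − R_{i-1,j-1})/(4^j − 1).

Richardson extrapolation on the trapezoidal column (denominator 4−1=3):
R_{1,1} = (4·1.1400718 − 0.2504008) / 3 = 1.4366288
R_{2,1} = (4·1.1829352 − 1.1400718) / 3 = 1.1972230
R_{3,1} = 1.1994357 + (1.1994357 − 1.1829352)/3 = 1.2049359
R_{4,1} = 1.2036633 + (1.2036633 − 1.1994357)/3 = 1.2050725
R_{2,2} = 1.1972230 + (1.1972230 − 1.4366288)/15 = 1.1812626
R_{3,2} = (16·1.2049359 − 1.1972230) / 15 = 1.2054501
R_{4,2} = 1.2050725 + (1.2050725 − 1.2049359)/15 = 1.2050816
R_{3,3} = (64·1.2054501 − 1.1812626) / 63 = 1.2058340
R_{4,3} = 1.2050816 + (1.2050816 − 1.2054501)/63 = 1.2050758
R_{4,4} = (256·1.2050758 − 1.2058340) / 255 = 1.2050728

1.20507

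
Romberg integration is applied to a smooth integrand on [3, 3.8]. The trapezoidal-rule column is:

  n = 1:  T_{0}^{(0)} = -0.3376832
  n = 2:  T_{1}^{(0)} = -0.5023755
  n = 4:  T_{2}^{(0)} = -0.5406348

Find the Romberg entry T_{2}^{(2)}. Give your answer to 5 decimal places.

T_{1}^{(1)} = (4·(-0.5023755) − (-0.3376832)) / 3 = -0.5572729
T_{2}^{(1)} = -0.5406348 + (-0.5406348 − (-0.5023755))/3 = -0.5533879
T_{2}^{(2)} = (16·(-0.5533879) − (-0.5572729)) / 15 = -0.5531289

-0.55313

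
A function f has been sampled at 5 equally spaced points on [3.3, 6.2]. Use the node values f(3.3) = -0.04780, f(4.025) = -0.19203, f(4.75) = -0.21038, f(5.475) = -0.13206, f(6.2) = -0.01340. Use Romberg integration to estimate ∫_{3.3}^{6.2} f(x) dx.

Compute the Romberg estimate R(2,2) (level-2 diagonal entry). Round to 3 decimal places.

-0.429

R(0,0) (trapezoid, 1 panel, h=2.9000): -0.08874
R(1,0) (trapezoid, 2 panels, h=1.4500): -0.34942
R(2,0) (trapezoid, 4 panels, h=0.7250): -0.40968
R(1,1) = -0.34942 + (-0.34942 − (-0.08874))/3 = -0.43631
R(2,1) = -0.40968 + (-0.40968 − (-0.34942))/3 = -0.42977
R(2,2) = -0.42977 + (-0.42977 − (-0.43631))/15 = -0.42933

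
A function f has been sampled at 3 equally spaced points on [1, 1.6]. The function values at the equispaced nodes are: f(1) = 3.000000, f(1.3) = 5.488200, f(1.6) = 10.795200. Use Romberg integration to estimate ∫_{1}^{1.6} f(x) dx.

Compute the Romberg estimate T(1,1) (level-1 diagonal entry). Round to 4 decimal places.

T(0,0) (trapezoid, 1 panel, h=0.6000): 4.138560
T(1,0) (trapezoid, 2 panels, h=0.3000): 3.715740
T(1,1) = 3.715740 + (3.715740 − 4.138560)/3 = 3.574800

3.5748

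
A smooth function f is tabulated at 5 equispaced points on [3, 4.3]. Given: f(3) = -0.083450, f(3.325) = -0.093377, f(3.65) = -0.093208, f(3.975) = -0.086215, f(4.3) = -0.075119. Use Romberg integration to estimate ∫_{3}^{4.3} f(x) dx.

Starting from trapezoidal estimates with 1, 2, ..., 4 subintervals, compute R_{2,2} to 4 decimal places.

R_{0,0} (trapezoid, 1 panel, h=1.3000): -0.103070
R_{1,0} (trapezoid, 2 panels, h=0.6500): -0.112120
R_{2,0} (trapezoid, 4 panels, h=0.3250): -0.114427
R_{1,1} = -0.112120 + (-0.112120 − (-0.103070))/3 = -0.115137
R_{2,1} = -0.114427 + (-0.114427 − (-0.112120))/3 = -0.115196
R_{2,2} = -0.115196 + (-0.115196 − (-0.115137))/15 = -0.115200

-0.1152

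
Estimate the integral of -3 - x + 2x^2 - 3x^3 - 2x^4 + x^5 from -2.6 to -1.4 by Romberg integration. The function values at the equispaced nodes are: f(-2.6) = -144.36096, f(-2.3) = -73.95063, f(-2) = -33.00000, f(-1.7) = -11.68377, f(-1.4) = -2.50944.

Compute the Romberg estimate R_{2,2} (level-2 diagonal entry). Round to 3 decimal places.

-55.525

R_{0,0} (trapezoid, 1 panel, h=1.2000): -88.12224
R_{1,0} (trapezoid, 2 panels, h=0.6000): -63.86112
R_{2,0} (trapezoid, 4 panels, h=0.3000): -57.62088
R_{1,1} = -63.86112 + (-63.86112 − (-88.12224))/3 = -55.77408
R_{2,1} = -57.62088 + (-57.62088 − (-63.86112))/3 = -55.54080
R_{2,2} = -55.54080 + (-55.54080 − (-55.77408))/15 = -55.52525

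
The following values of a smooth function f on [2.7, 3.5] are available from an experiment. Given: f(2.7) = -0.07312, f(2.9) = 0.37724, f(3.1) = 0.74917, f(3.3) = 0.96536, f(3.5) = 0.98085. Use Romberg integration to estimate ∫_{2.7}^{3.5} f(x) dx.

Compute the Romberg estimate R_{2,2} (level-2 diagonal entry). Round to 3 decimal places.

R_{0,0} (trapezoid, 1 panel, h=0.8000): 0.36309
R_{1,0} (trapezoid, 2 panels, h=0.4000): 0.48121
R_{2,0} (trapezoid, 4 panels, h=0.2000): 0.50913
R_{1,1} = 0.48121 + (0.48121 − 0.36309)/3 = 0.52058
R_{2,1} = 0.50913 + (0.50913 − 0.48121)/3 = 0.51844
R_{2,2} = 0.51844 + (0.51844 − 0.52058)/15 = 0.51830

0.518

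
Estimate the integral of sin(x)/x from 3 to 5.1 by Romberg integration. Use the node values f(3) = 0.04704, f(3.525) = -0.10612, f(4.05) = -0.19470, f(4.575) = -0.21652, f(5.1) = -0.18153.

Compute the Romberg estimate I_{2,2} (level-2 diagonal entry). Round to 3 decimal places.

-0.317

I_{0,0} (trapezoid, 1 panel, h=2.1000): -0.14121
I_{1,0} (trapezoid, 2 panels, h=1.0500): -0.27504
I_{2,0} (trapezoid, 4 panels, h=0.5250): -0.30691
I_{1,1} = -0.27504 + (-0.27504 − (-0.14121))/3 = -0.31965
I_{2,1} = -0.30691 + (-0.30691 − (-0.27504))/3 = -0.31753
I_{2,2} = -0.31753 + (-0.31753 − (-0.31965))/15 = -0.31739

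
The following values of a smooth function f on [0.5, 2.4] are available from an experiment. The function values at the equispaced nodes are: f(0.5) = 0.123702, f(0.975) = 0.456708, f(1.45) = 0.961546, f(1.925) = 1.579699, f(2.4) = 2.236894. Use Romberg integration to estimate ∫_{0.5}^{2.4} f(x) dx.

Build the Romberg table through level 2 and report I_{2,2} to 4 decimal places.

I_{0,0} (trapezoid, 1 panel, h=1.9000): 2.242566
I_{1,0} (trapezoid, 2 panels, h=0.9500): 2.034752
I_{2,0} (trapezoid, 4 panels, h=0.4750): 1.984669
I_{1,1} = 2.034752 + (2.034752 − 2.242566)/3 = 1.965481
I_{2,1} = 1.984669 + (1.984669 − 2.034752)/3 = 1.967975
I_{2,2} = 1.967975 + (1.967975 − 1.965481)/15 = 1.968141

1.9681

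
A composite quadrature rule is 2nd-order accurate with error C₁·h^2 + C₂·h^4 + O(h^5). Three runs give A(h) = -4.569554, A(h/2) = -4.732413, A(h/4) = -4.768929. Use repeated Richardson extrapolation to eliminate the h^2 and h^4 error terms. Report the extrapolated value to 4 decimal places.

-4.7807

First eliminate the h^2 term (factor 2^2 = 4):
  B₁ = (4·(-4.732413) − (-4.569554))/3 = -4.786699
  B₂ = (4·(-4.768929) − (-4.732413))/3 = -4.781101
Then eliminate the h^4 term (factor 2^4 = 16):
  (16·(-4.781101) − (-4.786699))/15 = -4.780728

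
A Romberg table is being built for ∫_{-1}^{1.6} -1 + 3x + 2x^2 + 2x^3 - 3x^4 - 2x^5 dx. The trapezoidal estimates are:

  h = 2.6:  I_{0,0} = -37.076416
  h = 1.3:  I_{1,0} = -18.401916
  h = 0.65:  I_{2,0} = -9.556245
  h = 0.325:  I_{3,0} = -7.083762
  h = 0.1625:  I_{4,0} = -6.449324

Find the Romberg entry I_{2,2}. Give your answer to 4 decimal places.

-6.2364

Richardson extrapolation on the trapezoidal column (denominator 4−1=3):
I_{1,1} = (4·(-18.401916) − (-37.076416)) / 3 = -12.177083
I_{2,1} = (4·(-9.556245) − (-18.401916)) / 3 = -6.607688
I_{2,2} = (16·(-6.607688) − (-12.177083)) / 15 = -6.236395
(Column j=1 coincides with Simpson's rule on the same nodes.)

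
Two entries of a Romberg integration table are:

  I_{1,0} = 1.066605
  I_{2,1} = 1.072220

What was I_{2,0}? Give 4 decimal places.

From I_{2,1} = (4·I_{2,0} − I_{1,0})/3, solve for I_{2,0}:
4·I_{2,0} = 3·1.072220 + 1.066605 = 4.283265
I_{2,0} = 1.070816

1.0708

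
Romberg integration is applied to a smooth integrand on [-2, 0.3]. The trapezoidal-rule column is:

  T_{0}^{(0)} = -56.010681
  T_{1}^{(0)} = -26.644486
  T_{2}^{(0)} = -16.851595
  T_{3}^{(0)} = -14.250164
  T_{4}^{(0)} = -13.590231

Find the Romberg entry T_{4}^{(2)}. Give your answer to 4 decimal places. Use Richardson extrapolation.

-13.3694

T_{3}^{(1)} = (4·(-14.250164) − (-16.851595)) / 3 = -13.383020
T_{4}^{(1)} = (4·(-13.590231) − (-14.250164)) / 3 = -13.370253
T_{4}^{(2)} = (16·(-13.370253) − (-13.383020)) / 15 = -13.369402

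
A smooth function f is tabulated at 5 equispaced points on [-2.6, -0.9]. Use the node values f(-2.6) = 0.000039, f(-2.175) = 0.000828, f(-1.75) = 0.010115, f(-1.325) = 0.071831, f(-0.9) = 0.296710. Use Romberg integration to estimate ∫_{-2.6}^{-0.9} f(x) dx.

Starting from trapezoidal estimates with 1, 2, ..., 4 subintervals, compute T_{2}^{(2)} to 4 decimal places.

T_{0}^{(0)} (trapezoid, 1 panel, h=1.7000): 0.252237
T_{1}^{(0)} (trapezoid, 2 panels, h=0.8500): 0.134716
T_{2}^{(0)} (trapezoid, 4 panels, h=0.4250): 0.098238
T_{1}^{(1)} = 0.134716 + (0.134716 − 0.252237)/3 = 0.095542
T_{2}^{(1)} = 0.098238 + (0.098238 − 0.134716)/3 = 0.086079
T_{2}^{(2)} = 0.086079 + (0.086079 − 0.095542)/15 = 0.085448

0.0854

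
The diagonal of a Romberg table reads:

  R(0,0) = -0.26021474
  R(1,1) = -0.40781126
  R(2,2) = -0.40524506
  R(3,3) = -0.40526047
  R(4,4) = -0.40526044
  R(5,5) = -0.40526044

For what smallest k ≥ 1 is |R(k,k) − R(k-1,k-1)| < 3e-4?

k = 3

|R(1,1) − R(0,0)| = 0.14759652 ≥ 3e-4
|R(2,2) − R(1,1)| = 0.00256620 ≥ 3e-4
|R(3,3) − R(2,2)| = 0.00001541 < 3e-4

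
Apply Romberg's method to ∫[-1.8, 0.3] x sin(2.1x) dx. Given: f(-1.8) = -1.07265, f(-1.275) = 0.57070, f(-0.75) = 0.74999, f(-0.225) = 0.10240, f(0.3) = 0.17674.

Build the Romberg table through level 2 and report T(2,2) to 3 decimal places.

T(0,0) (trapezoid, 1 panel, h=2.1000): -0.94071
T(1,0) (trapezoid, 2 panels, h=1.0500): 0.31714
T(2,0) (trapezoid, 4 panels, h=0.5250): 0.51195
T(1,1) = 0.31714 + (0.31714 − (-0.94071))/3 = 0.73642
T(2,1) = 0.51195 + (0.51195 − 0.31714)/3 = 0.57689
T(2,2) = 0.57689 + (0.57689 − 0.73642)/15 = 0.56625

0.566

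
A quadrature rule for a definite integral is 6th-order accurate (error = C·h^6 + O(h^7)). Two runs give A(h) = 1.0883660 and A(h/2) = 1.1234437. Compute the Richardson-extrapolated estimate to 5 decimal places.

The leading error scales as h^6; refining by a factor of 2 reduces it by 2^6 = 64.
Extrapolated value = (64·A(h/2) − A(h)) / (64 − 1)
= (64·1.1234437 − 1.0883660) / 63
= 70.8120308 / 63 = 1.1240005

1.12400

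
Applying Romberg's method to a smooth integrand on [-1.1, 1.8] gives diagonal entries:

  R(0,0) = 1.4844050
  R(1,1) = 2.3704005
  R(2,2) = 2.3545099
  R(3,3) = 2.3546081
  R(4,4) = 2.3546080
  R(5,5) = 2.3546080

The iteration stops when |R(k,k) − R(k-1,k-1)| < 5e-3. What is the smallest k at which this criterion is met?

|R(1,1) − R(0,0)| = 0.8859955 ≥ 5e-3
|R(2,2) − R(1,1)| = 0.0158906 ≥ 5e-3
|R(3,3) − R(2,2)| = 0.0000982 < 5e-3

k = 3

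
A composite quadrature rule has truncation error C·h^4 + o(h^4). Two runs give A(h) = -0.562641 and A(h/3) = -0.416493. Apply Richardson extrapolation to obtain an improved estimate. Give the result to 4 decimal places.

The leading error scales as h^4; refining by a factor of 3 reduces it by 3^4 = 81.
Extrapolated value = (81·A(h/3) − A(h)) / (81 − 1)
= (81·(-0.416493) − (-0.562641)) / 80
= -33.173292 / 80 = -0.414666

-0.4147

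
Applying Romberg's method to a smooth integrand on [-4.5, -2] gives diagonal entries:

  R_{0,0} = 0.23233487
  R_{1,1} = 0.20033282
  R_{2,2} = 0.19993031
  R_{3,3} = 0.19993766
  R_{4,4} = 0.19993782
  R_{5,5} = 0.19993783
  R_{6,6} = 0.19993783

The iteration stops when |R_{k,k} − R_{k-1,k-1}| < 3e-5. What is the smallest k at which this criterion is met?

k = 3

|R_{1,1} − R_{0,0}| = 0.03200205 ≥ 3e-5
|R_{2,2} − R_{1,1}| = 0.00040251 ≥ 3e-5
|R_{3,3} − R_{2,2}| = 0.00000735 < 3e-5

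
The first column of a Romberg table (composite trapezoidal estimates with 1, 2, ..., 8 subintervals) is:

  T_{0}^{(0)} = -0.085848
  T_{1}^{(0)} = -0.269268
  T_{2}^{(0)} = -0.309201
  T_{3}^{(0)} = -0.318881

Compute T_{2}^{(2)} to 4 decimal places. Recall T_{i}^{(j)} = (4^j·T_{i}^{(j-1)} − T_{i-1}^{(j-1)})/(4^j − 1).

Richardson extrapolation on the trapezoidal column (denominator 4−1=3):
T_{1}^{(1)} = (4·(-0.269268) − (-0.085848)) / 3 = -0.330408
T_{2}^{(1)} = -0.309201 + (-0.309201 − (-0.269268))/3 = -0.322512
T_{2}^{(2)} = (16·(-0.322512) − (-0.330408)) / 15 = -0.321986

-0.3220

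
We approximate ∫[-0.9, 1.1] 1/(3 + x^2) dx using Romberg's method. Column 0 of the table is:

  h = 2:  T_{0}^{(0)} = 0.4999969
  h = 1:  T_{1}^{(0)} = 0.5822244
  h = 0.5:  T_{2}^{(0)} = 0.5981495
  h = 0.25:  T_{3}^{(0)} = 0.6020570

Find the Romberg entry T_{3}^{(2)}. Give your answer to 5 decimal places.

0.60335

T_{2}^{(1)} = 0.5981495 + (0.5981495 − 0.5822244)/3 = 0.6034579
T_{3}^{(1)} = 0.6020570 + (0.6020570 − 0.5981495)/3 = 0.6033595
T_{3}^{(2)} = (16·0.6033595 − 0.6034579) / 15 = 0.6033529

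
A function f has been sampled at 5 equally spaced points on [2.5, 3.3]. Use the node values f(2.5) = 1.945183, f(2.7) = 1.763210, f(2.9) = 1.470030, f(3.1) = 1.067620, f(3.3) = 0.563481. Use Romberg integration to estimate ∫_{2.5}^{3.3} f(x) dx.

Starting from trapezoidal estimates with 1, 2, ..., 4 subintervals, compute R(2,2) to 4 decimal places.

R(0,0) (trapezoid, 1 panel, h=0.8000): 1.003466
R(1,0) (trapezoid, 2 panels, h=0.4000): 1.089745
R(2,0) (trapezoid, 4 panels, h=0.2000): 1.111038
R(1,1) = 1.089745 + (1.089745 − 1.003466)/3 = 1.118505
R(2,1) = 1.111038 + (1.111038 − 1.089745)/3 = 1.118136
R(2,2) = 1.118136 + (1.118136 − 1.118505)/15 = 1.118111

1.1181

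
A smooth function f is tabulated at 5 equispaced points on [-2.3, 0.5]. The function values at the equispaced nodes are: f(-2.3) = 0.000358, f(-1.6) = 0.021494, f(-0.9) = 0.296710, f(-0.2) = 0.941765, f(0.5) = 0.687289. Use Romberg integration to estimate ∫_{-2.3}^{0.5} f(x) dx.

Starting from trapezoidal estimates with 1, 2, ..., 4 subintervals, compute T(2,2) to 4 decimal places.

T(0,0) (trapezoid, 1 panel, h=2.8000): 0.962706
T(1,0) (trapezoid, 2 panels, h=1.4000): 0.896747
T(2,0) (trapezoid, 4 panels, h=0.7000): 1.122655
T(1,1) = 0.896747 + (0.896747 − 0.962706)/3 = 0.874761
T(2,1) = 1.122655 + (1.122655 − 0.896747)/3 = 1.197958
T(2,2) = 1.197958 + (1.197958 − 0.874761)/15 = 1.219504

1.2195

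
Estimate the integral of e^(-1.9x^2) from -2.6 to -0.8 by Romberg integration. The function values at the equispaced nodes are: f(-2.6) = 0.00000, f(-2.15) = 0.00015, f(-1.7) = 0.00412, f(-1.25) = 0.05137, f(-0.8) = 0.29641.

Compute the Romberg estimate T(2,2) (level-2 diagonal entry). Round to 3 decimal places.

0.075

T(0,0) (trapezoid, 1 panel, h=1.8000): 0.26677
T(1,0) (trapezoid, 2 panels, h=0.9000): 0.13709
T(2,0) (trapezoid, 4 panels, h=0.4500): 0.09173
T(1,1) = 0.13709 + (0.13709 − 0.26677)/3 = 0.09386
T(2,1) = 0.09173 + (0.09173 − 0.13709)/3 = 0.07661
T(2,2) = 0.07661 + (0.07661 − 0.09386)/15 = 0.07546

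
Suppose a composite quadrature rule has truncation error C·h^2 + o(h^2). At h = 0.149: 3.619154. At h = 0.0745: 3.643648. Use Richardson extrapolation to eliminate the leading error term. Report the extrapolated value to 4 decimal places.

The leading error scales as h^2; refining by a factor of 2 reduces it by 2^2 = 4.
Extrapolated value = (4·A(h/2) − A(h)) / (4 − 1)
= (4·3.643648 − 3.619154) / 3
= 10.955438 / 3 = 3.651813

3.6518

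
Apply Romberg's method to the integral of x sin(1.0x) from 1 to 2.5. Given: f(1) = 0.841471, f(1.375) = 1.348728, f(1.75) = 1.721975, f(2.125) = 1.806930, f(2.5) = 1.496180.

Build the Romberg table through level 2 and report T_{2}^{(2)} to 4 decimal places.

2.3001

T_{0}^{(0)} (trapezoid, 1 panel, h=1.5000): 1.753238
T_{1}^{(0)} (trapezoid, 2 panels, h=0.7500): 2.168100
T_{2}^{(0)} (trapezoid, 4 panels, h=0.3750): 2.267422
T_{1}^{(1)} = 2.168100 + (2.168100 − 1.753238)/3 = 2.306387
T_{2}^{(1)} = 2.267422 + (2.267422 − 2.168100)/3 = 2.300529
T_{2}^{(2)} = 2.300529 + (2.300529 − 2.306387)/15 = 2.300138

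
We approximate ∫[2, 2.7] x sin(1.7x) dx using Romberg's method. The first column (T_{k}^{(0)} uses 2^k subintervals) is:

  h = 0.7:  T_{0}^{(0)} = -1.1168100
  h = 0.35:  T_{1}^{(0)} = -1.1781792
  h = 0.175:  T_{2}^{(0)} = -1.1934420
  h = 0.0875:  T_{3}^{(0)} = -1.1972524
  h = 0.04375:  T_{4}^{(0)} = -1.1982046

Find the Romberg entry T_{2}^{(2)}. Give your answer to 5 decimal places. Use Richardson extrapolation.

Richardson extrapolation on the trapezoidal column (denominator 4−1=3):
T_{1}^{(1)} = (4·(-1.1781792) − (-1.1168100)) / 3 = -1.1986356
T_{2}^{(1)} = (4·(-1.1934420) − (-1.1781792)) / 3 = -1.1985296
T_{2}^{(2)} = -1.1985296 + (-1.1985296 − (-1.1986356))/15 = -1.1985225

-1.19852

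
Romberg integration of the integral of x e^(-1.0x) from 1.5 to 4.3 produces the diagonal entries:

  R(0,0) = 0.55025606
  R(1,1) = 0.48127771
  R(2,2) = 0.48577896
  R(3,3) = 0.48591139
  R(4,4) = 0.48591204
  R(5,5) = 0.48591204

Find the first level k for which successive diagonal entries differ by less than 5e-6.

k = 4

|R(1,1) − R(0,0)| = 0.06897835 ≥ 5e-6
|R(2,2) − R(1,1)| = 0.00450125 ≥ 5e-6
|R(3,3) − R(2,2)| = 0.00013243 ≥ 5e-6
|R(4,4) − R(3,3)| = 0.00000065 < 5e-6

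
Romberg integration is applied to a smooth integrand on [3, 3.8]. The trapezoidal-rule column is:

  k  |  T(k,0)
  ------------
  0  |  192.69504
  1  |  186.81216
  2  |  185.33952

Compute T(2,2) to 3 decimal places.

Richardson extrapolation on the trapezoidal column (denominator 4−1=3):
T(1,1) = (4·186.81216 − 192.69504) / 3 = 184.85120
T(2,1) = 185.33952 + (185.33952 − 186.81216)/3 = 184.84864
T(2,2) = 184.84864 + (184.84864 − 184.85120)/15 = 184.84847
(Column j=1 coincides with Simpson's rule on the same nodes.)

184.848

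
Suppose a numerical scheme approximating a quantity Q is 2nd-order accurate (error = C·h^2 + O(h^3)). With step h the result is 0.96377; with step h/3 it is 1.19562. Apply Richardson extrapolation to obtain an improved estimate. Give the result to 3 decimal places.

1.225

The leading error scales as h^2; refining by a factor of 3 reduces it by 3^2 = 9.
Extrapolated value = (9·A(h/3) − A(h)) / (9 − 1)
= (9·1.19562 − 0.96377) / 8
= 9.79681 / 8 = 1.22460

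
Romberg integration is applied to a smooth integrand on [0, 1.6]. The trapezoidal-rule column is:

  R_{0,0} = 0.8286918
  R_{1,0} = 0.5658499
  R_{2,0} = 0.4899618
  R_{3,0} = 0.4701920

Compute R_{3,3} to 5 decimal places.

0.46353

R_{1,1} = 0.5658499 + (0.5658499 − 0.8286918)/3 = 0.4782359
R_{2,1} = (4·0.4899618 − 0.5658499) / 3 = 0.4646658
R_{3,1} = 0.4701920 + (0.4701920 − 0.4899618)/3 = 0.4636021
R_{2,2} = (16·0.4646658 − 0.4782359) / 15 = 0.4637611
R_{3,2} = (16·0.4636021 − 0.4646658) / 15 = 0.4635312
R_{3,3} = (64·0.4635312 − 0.4637611) / 63 = 0.4635276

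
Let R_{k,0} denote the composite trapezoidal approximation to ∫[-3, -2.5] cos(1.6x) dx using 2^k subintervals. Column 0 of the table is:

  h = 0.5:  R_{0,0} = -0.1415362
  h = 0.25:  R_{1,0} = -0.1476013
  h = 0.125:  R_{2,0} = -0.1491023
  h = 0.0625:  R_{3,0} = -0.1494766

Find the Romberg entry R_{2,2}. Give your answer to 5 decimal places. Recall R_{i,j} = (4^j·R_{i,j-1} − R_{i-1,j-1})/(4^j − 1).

R_{1,1} = -0.1476013 + (-0.1476013 − (-0.1415362))/3 = -0.1496230
R_{2,1} = (4·(-0.1491023) − (-0.1476013)) / 3 = -0.1496026
R_{2,2} = -0.1496026 + (-0.1496026 − (-0.1496230))/15 = -0.1496012
(Column j=1 coincides with Simpson's rule on the same nodes.)

-0.14960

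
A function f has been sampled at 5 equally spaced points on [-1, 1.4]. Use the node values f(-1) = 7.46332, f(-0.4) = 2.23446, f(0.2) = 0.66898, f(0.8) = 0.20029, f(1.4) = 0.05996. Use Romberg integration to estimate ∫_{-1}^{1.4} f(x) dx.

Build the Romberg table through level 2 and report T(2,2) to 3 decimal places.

T(0,0) (trapezoid, 1 panel, h=2.4000): 9.02794
T(1,0) (trapezoid, 2 panels, h=1.2000): 5.31674
T(2,0) (trapezoid, 4 panels, h=0.6000): 4.11922
T(1,1) = 5.31674 + (5.31674 − 9.02794)/3 = 4.07967
T(2,1) = 4.11922 + (4.11922 − 5.31674)/3 = 3.72005
T(2,2) = 3.72005 + (3.72005 − 4.07967)/15 = 3.69608

3.696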